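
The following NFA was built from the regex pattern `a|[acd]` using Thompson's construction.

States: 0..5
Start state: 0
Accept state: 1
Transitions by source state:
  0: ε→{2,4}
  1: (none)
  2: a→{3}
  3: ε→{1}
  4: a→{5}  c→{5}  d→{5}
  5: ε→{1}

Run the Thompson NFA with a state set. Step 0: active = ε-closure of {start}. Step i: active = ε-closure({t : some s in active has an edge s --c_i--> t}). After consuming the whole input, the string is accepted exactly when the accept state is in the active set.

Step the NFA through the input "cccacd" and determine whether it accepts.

Answer: REJECT

Derivation:
initial (ε-close {0}): {0,2,4}
'c' @ 1: {1,5}  [accepting]
'c' @ 2: {}  — dead — no transitions
rest 'cacd' ignored (set empty)
final: {}; accept 1 not in set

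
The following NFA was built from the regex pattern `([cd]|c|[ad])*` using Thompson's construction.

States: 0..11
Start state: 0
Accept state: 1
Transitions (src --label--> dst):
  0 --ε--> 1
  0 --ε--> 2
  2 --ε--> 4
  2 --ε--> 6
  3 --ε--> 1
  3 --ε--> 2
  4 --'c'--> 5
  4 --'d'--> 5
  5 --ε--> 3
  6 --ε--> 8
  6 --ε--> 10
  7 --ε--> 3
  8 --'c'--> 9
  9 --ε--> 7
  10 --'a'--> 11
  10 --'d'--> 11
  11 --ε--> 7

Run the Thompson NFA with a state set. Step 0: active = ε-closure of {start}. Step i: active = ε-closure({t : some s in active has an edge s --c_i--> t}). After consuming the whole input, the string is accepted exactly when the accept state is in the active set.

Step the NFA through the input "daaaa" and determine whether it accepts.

Answer: ACCEPT

Steps:
S₀ = ε-closure({0}) = {0,1,2,4,6,8,10}
'd' @ 1: {1,2,3,4,5,6,7,8,10,11}  (accept∈set)
'a' @ 2: {1,2,3,4,6,7,8,10,11}  (accept∈set)
'a' @ 3: {1,2,3,4,6,7,8,10,11}  (accept∈set)
'a' @ 4: {1,2,3,4,6,7,8,10,11}  (accept∈set)
'a' @ 5: {1,2,3,4,6,7,8,10,11}  (accept∈set)
final: {1,2,3,4,6,7,8,10,11}; accept 1 in set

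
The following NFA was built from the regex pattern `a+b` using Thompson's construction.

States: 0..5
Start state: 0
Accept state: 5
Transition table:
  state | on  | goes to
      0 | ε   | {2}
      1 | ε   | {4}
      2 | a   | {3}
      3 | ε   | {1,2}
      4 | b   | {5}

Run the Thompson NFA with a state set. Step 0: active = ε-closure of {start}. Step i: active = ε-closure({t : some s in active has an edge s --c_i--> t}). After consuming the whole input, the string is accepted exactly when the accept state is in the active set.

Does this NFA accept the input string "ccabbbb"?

Answer: REJECT

Trace:
start: ε-closure({0}) = {0,2}
'c' @ 1: {}  — dead — no transitions
rest 'cabbbb' ignored (set empty)
final: {}; accept 5 not in set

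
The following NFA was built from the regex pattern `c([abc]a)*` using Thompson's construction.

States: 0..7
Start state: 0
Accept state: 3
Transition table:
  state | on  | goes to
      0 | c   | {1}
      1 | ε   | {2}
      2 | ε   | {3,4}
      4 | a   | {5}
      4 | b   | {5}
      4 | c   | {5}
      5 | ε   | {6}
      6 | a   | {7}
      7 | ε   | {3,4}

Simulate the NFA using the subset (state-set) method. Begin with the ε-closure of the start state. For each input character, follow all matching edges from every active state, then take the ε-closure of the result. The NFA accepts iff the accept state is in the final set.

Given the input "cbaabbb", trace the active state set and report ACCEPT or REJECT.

start: ε-closure({0}) = {0}
'c' @ 1: {1,2,3,4}  ✓accept
'b' @ 2: {5,6}
'a' @ 3: {3,4,7}  ✓accept
'a' @ 4: {5,6}
'b' @ 5: {}  — no active states
rest 'bb' ignored (set empty)
final: {}; accept 3 not in set

Answer: REJECT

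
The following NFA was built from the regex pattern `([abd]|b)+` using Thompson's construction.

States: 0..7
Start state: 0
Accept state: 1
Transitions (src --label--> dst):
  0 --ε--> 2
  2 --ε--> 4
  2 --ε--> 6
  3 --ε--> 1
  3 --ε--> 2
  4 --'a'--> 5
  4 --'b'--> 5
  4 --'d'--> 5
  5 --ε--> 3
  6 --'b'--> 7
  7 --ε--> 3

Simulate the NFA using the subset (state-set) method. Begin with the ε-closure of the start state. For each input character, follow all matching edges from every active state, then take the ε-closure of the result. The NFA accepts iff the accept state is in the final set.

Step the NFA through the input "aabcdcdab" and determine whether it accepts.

Answer: REJECT

Trace:
initial (ε-close {0}): {0,2,4,6}
'a' @ 1: {1,2,3,4,5,6}  ✓accept
'a' @ 2: {1,2,3,4,5,6}  ✓accept
'b' @ 3: {1,2,3,4,5,6,7}  ✓accept
'c' @ 4: {}  — no active states
rest 'dcdab' ignored (set empty)
after full input: {}  (accept=1 not in)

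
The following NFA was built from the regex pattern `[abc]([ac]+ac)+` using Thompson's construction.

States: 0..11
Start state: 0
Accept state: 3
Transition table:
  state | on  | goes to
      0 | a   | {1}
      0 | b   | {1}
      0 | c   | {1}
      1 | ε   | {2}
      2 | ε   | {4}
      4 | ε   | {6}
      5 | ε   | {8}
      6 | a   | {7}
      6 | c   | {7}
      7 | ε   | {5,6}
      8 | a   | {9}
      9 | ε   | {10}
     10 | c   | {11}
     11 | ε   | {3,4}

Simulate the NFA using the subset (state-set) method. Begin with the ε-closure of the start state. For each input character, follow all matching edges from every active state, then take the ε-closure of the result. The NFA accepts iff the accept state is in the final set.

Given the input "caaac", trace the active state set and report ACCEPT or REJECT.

initial (ε-close {0}): {0}
'c' @ 1: {1,2,4,6}
'a' @ 2: {5,6,7,8}
'a' @ 3: {5,6,7,8,9,10}
'a' @ 4: {5,6,7,8,9,10}
'c' @ 5: {3,4,5,6,7,8,11}  ✓accept
after full input: {3,4,5,6,7,8,11}  (accept=3 in)

Answer: ACCEPT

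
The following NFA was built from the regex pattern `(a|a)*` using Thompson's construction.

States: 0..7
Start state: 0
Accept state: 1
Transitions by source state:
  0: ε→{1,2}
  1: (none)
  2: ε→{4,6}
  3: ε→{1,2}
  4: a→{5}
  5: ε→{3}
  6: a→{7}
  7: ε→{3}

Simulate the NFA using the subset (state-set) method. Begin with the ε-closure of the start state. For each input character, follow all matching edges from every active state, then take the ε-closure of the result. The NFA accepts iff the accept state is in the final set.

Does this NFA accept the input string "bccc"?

S₀ = ε-closure({0}) = {0,1,2,4,6}
'b' @ 1: {}  — dead — no transitions
rest 'ccc' ignored (set empty)
after full input: {}  (accept=1 not in)

Answer: REJECT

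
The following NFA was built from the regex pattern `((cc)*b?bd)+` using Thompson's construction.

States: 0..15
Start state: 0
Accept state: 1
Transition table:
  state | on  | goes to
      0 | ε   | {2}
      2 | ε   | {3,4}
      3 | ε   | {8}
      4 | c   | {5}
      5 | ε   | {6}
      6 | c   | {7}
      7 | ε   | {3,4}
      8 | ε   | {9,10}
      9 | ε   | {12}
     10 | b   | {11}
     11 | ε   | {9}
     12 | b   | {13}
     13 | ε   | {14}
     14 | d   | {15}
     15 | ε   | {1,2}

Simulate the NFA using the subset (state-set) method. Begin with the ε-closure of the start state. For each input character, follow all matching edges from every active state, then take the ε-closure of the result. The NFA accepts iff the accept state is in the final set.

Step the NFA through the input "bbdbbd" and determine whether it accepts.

Answer: ACCEPT

Derivation:
initial (ε-close {0}): {0,2,3,4,8,9,10,12}
'b' @ 1: {9,11,12,13,14}
'b' @ 2: {13,14}
'd' @ 3: {1,2,3,4,8,9,10,12,15}  ✓accept
'b' @ 4: {9,11,12,13,14}
'b' @ 5: {13,14}
'd' @ 6: {1,2,3,4,8,9,10,12,15}  ✓accept
end set {1,2,3,4,8,9,10,12,15} — state 1 in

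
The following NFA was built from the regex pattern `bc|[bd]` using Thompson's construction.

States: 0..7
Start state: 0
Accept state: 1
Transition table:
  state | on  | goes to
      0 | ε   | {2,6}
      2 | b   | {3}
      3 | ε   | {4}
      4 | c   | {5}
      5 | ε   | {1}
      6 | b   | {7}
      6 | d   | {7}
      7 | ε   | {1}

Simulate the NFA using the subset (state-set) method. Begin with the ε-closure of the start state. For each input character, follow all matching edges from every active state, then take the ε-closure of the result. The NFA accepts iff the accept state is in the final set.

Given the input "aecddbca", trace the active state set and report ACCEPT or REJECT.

start: ε-closure({0}) = {0,2,6}
'a' @ 1: {}  — dead — no transitions
rest 'ecddbca' ignored (set empty)
after full input: {}  (accept=1 not in)

Answer: REJECT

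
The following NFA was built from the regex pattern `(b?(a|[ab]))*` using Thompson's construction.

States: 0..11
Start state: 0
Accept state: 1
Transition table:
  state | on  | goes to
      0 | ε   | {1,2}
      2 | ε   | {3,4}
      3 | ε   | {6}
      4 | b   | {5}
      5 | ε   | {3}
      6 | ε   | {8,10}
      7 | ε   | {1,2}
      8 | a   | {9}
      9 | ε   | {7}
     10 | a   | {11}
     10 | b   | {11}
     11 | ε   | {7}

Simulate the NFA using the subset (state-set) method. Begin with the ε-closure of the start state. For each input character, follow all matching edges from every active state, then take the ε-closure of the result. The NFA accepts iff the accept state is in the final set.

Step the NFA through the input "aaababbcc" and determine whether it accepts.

Answer: REJECT

Derivation:
start: ε-closure({0}) = {0,1,2,3,4,6,8,10}
'a' @ 1: {1,2,3,4,6,7,8,9,10,11}  ✓accept
'a' @ 2: {1,2,3,4,6,7,8,9,10,11}  ✓accept
'a' @ 3: {1,2,3,4,6,7,8,9,10,11}  ✓accept
'b' @ 4: {1,2,3,4,5,6,7,8,10,11}  ✓accept
'a' @ 5: {1,2,3,4,6,7,8,9,10,11}  ✓accept
'b' @ 6: {1,2,3,4,5,6,7,8,10,11}  ✓accept
'b' @ 7: {1,2,3,4,5,6,7,8,10,11}  ✓accept
'c' @ 8: {}  — no active states
rest 'c' ignored (set empty)
after full input: {}  (accept=1 not in)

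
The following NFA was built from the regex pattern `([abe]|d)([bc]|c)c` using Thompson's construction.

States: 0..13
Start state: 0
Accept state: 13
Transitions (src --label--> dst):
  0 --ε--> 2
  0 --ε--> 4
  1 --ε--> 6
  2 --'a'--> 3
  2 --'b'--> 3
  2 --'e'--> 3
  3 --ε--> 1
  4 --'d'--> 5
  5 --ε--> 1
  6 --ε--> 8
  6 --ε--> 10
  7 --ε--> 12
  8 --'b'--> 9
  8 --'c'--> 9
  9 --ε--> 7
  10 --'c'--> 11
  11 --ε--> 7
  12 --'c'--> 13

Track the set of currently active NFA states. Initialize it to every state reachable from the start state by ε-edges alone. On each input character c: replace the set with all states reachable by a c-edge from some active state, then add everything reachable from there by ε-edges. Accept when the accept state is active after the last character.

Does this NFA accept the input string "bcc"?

Answer: ACCEPT

Derivation:
start: ε-closure({0}) = {0,2,4}
'b' @ 1: {1,3,6,8,10}
'c' @ 2: {7,9,11,12}
'c' @ 3: {13}  [accepting]
final: {13}; accept 13 in set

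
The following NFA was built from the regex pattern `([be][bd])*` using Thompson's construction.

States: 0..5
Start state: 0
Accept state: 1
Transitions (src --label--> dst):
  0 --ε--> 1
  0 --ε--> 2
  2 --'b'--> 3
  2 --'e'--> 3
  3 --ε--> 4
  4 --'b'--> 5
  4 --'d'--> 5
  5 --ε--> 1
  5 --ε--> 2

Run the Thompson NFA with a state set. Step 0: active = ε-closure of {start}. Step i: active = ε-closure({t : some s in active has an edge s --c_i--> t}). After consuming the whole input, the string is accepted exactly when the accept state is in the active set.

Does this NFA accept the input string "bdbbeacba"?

Answer: REJECT

Derivation:
start: ε-closure({0}) = {0,1,2}
'b' @ 1: {3,4}
'd' @ 2: {1,2,5}  ✓accept
'b' @ 3: {3,4}
'b' @ 4: {1,2,5}  ✓accept
'e' @ 5: {3,4}
'a' @ 6: {}  — dead — no transitions
rest 'cba' ignored (set empty)
after full input: {}  (accept=1 not in)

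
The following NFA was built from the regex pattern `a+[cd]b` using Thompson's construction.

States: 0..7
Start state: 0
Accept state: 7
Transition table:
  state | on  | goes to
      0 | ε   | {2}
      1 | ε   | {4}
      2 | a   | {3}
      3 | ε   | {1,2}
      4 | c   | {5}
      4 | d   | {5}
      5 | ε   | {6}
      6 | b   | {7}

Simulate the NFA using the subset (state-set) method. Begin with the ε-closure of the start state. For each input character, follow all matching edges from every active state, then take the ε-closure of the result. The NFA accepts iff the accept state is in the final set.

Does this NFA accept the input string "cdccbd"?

Answer: REJECT

Steps:
S₀ = ε-closure({0}) = {0,2}
'c' @ 1: {}  — dead — no transitions
rest 'dccbd' ignored (set empty)
final: {}; accept 7 not in set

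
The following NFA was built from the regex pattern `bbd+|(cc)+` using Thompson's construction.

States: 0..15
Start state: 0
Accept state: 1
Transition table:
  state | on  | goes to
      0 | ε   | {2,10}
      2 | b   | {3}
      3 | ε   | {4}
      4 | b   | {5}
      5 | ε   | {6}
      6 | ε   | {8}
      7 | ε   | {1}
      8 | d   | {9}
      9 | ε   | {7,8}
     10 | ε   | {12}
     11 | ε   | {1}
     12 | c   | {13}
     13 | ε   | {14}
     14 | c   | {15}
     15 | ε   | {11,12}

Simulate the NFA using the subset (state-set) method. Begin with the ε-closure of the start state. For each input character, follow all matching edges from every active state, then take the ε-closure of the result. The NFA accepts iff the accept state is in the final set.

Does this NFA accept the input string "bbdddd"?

Answer: ACCEPT

Trace:
S₀ = ε-closure({0}) = {0,2,10,12}
'b' @ 1: {3,4}
'b' @ 2: {5,6,8}
'd' @ 3: {1,7,8,9}  ✓accept
'd' @ 4: {1,7,8,9}  ✓accept
'd' @ 5: {1,7,8,9}  ✓accept
'd' @ 6: {1,7,8,9}  ✓accept
end set {1,7,8,9} — state 1 in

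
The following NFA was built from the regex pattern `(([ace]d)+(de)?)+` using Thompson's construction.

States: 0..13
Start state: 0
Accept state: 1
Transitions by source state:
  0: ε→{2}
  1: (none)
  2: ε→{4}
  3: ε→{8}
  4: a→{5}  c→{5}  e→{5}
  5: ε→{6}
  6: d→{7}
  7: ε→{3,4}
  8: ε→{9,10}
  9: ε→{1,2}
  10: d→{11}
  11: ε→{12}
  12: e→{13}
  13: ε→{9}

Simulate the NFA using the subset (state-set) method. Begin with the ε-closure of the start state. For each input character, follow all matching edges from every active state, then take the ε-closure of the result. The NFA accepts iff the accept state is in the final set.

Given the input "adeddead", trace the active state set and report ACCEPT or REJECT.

Answer: ACCEPT

Derivation:
start: ε-closure({0}) = {0,2,4}
'a' @ 1: {5,6}
'd' @ 2: {1,2,3,4,7,8,9,10}  (accept∈set)
'e' @ 3: {5,6}
'd' @ 4: {1,2,3,4,7,8,9,10}  (accept∈set)
'd' @ 5: {11,12}
'e' @ 6: {1,2,4,9,13}  (accept∈set)
'a' @ 7: {5,6}
'd' @ 8: {1,2,3,4,7,8,9,10}  (accept∈set)
after full input: {1,2,3,4,7,8,9,10}  (accept=1 in)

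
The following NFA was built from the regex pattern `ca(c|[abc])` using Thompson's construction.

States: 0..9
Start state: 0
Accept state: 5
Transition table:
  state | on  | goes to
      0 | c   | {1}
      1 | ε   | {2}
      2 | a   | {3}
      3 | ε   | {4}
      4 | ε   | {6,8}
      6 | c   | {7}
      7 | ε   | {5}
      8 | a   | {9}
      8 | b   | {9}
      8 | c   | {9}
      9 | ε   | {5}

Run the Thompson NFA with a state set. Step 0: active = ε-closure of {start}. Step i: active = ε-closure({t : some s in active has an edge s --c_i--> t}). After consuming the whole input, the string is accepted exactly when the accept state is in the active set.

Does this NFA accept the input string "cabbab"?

Answer: REJECT

Trace:
S₀ = ε-closure({0}) = {0}
'c' @ 1: {1,2}
'a' @ 2: {3,4,6,8}
'b' @ 3: {5,9}  (accept∈set)
'b' @ 4: {}  — no active states
rest 'ab' ignored (set empty)
end set {} — state 5 not in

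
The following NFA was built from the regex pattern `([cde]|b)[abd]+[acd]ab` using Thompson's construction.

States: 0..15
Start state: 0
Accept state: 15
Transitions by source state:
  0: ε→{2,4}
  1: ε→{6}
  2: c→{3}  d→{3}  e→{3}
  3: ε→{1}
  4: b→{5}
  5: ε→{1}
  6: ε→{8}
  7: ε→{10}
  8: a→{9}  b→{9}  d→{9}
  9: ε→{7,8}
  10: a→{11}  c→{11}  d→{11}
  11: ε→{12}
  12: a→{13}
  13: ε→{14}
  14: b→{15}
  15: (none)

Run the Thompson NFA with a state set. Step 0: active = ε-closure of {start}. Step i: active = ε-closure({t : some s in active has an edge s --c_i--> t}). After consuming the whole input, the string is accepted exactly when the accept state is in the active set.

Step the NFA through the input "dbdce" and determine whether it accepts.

S₀ = ε-closure({0}) = {0,2,4}
'd' @ 1: {1,3,6,8}
'b' @ 2: {7,8,9,10}
'd' @ 3: {7,8,9,10,11,12}
'c' @ 4: {11,12}
'e' @ 5: {}  — state set empty
end set {} — state 15 not in

Answer: REJECT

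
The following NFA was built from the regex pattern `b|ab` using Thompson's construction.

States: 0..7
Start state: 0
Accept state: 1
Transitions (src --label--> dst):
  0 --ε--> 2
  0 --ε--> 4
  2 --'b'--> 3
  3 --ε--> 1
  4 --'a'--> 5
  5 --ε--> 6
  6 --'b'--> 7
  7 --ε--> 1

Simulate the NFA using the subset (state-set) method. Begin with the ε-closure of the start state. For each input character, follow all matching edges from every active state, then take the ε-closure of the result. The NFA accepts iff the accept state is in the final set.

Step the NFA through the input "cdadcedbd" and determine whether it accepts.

Answer: REJECT

Trace:
start: ε-closure({0}) = {0,2,4}
'c' @ 1: {}  — no active states
rest 'dadcedbd' ignored (set empty)
after full input: {}  (accept=1 not in)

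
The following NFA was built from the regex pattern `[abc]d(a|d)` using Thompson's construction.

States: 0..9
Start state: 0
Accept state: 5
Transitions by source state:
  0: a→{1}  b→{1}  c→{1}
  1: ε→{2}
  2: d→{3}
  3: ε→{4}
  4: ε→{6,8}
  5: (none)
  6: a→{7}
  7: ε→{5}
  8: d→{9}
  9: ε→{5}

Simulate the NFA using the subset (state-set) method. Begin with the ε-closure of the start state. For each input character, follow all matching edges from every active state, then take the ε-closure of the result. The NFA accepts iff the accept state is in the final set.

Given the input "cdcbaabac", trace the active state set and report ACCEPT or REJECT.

S₀ = ε-closure({0}) = {0}
'c' @ 1: {1,2}
'd' @ 2: {3,4,6,8}
'c' @ 3: {}  — dead — no transitions
rest 'baabac' ignored (set empty)
after full input: {}  (accept=5 not in)

Answer: REJECT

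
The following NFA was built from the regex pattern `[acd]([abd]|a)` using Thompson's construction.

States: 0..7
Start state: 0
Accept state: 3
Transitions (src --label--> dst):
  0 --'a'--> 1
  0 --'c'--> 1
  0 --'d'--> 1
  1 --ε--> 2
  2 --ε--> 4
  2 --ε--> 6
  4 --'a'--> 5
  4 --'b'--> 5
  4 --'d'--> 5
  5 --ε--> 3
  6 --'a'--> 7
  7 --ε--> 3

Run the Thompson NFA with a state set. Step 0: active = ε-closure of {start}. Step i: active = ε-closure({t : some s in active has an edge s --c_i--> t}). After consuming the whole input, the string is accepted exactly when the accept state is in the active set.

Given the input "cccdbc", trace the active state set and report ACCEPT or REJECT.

start: ε-closure({0}) = {0}
'c' @ 1: {1,2,4,6}
'c' @ 2: {}  — no active states
rest 'cdbc' ignored (set empty)
end set {} — state 3 not in

Answer: REJECT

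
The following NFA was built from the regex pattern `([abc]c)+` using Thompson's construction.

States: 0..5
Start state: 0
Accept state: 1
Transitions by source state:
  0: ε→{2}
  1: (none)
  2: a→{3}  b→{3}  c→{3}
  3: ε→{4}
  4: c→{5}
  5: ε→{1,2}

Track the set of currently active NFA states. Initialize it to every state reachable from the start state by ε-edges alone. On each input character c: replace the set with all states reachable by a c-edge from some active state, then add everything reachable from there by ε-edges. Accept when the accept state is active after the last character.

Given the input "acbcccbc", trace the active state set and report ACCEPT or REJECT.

S₀ = ε-closure({0}) = {0,2}
'a' @ 1: {3,4}
'c' @ 2: {1,2,5}  [accepting]
'b' @ 3: {3,4}
'c' @ 4: {1,2,5}  [accepting]
'c' @ 5: {3,4}
'c' @ 6: {1,2,5}  [accepting]
'b' @ 7: {3,4}
'c' @ 8: {1,2,5}  [accepting]
after full input: {1,2,5}  (accept=1 in)

Answer: ACCEPT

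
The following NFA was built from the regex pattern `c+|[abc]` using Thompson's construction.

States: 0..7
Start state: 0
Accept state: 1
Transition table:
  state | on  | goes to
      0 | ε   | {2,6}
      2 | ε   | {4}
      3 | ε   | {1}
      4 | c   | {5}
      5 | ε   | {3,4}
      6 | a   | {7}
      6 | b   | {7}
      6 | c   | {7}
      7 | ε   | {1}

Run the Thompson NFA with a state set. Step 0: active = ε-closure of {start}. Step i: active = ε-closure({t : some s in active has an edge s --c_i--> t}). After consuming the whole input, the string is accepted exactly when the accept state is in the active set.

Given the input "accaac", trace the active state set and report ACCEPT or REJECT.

Answer: REJECT

Steps:
S₀ = ε-closure({0}) = {0,2,4,6}
'a' @ 1: {1,7}  [accepting]
'c' @ 2: {}  — dead — no transitions
rest 'caac' ignored (set empty)
end set {} — state 1 not in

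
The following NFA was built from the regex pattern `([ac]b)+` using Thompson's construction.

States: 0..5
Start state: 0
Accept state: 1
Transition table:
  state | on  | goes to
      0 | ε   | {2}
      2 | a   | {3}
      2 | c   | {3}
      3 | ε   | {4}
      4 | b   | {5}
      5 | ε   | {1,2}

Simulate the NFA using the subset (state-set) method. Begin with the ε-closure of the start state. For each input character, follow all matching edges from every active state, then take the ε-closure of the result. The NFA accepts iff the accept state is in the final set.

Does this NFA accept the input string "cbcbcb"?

start: ε-closure({0}) = {0,2}
'c' @ 1: {3,4}
'b' @ 2: {1,2,5}  [accepting]
'c' @ 3: {3,4}
'b' @ 4: {1,2,5}  [accepting]
'c' @ 5: {3,4}
'b' @ 6: {1,2,5}  [accepting]
final: {1,2,5}; accept 1 in set

Answer: ACCEPT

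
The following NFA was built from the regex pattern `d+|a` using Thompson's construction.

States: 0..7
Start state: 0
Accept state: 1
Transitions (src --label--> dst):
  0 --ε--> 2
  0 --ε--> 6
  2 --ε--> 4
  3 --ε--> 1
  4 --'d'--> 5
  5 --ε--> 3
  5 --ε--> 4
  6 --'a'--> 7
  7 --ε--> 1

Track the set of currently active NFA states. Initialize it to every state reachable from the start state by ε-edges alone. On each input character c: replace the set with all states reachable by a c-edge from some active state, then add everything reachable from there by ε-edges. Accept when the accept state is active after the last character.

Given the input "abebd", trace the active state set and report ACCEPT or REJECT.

S₀ = ε-closure({0}) = {0,2,4,6}
'a' @ 1: {1,7}  ✓accept
'b' @ 2: {}  — state set empty
rest 'ebd' ignored (set empty)
end set {} — state 1 not in

Answer: REJECT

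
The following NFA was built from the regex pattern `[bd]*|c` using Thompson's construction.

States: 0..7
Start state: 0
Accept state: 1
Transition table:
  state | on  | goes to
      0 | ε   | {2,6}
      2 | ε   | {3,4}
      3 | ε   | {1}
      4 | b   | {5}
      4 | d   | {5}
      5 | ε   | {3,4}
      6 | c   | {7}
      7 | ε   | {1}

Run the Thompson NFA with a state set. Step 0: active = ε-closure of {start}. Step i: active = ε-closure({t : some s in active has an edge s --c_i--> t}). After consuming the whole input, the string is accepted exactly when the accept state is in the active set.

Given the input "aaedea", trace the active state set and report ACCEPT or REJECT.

S₀ = ε-closure({0}) = {0,1,2,3,4,6}
'a' @ 1: {}  — state set empty
rest 'aedea' ignored (set empty)
after full input: {}  (accept=1 not in)

Answer: REJECT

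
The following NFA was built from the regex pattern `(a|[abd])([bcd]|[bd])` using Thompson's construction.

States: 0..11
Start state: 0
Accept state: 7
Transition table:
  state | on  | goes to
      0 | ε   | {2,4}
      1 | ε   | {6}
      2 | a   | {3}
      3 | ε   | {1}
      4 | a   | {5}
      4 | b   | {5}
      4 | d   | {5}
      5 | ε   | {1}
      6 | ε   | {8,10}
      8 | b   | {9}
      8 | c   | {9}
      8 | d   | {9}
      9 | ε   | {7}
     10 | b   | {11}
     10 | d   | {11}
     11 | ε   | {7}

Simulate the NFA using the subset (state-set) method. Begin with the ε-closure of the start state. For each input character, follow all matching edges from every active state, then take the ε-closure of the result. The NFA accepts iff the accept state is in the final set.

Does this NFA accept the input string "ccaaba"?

initial (ε-close {0}): {0,2,4}
'c' @ 1: {}  — no active states
rest 'caaba' ignored (set empty)
after full input: {}  (accept=7 not in)

Answer: REJECT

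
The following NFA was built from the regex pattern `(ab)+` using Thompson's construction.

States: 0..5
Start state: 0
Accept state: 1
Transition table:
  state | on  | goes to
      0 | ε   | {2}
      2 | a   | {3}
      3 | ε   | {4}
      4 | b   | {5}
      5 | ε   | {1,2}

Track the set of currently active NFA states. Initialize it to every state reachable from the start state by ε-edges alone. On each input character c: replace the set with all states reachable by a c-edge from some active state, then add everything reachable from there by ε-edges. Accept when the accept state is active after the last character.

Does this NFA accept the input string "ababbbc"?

S₀ = ε-closure({0}) = {0,2}
'a' @ 1: {3,4}
'b' @ 2: {1,2,5}  ✓accept
'a' @ 3: {3,4}
'b' @ 4: {1,2,5}  ✓accept
'b' @ 5: {}  — no active states
rest 'bc' ignored (set empty)
final: {}; accept 1 not in set

Answer: REJECT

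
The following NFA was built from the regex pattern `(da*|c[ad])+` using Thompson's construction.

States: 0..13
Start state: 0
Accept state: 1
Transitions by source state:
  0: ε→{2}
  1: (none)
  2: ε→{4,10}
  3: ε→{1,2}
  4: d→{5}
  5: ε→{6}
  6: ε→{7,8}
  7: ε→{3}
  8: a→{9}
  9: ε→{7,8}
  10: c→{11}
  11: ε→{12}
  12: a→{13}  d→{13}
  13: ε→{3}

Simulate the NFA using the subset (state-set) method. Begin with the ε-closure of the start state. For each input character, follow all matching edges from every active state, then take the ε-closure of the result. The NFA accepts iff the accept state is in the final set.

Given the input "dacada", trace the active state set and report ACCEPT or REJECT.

S₀ = ε-closure({0}) = {0,2,4,10}
'd' @ 1: {1,2,3,4,5,6,7,8,10}  (accept∈set)
'a' @ 2: {1,2,3,4,7,8,9,10}  (accept∈set)
'c' @ 3: {11,12}
'a' @ 4: {1,2,3,4,10,13}  (accept∈set)
'd' @ 5: {1,2,3,4,5,6,7,8,10}  (accept∈set)
'a' @ 6: {1,2,3,4,7,8,9,10}  (accept∈set)
final: {1,2,3,4,7,8,9,10}; accept 1 in set

Answer: ACCEPT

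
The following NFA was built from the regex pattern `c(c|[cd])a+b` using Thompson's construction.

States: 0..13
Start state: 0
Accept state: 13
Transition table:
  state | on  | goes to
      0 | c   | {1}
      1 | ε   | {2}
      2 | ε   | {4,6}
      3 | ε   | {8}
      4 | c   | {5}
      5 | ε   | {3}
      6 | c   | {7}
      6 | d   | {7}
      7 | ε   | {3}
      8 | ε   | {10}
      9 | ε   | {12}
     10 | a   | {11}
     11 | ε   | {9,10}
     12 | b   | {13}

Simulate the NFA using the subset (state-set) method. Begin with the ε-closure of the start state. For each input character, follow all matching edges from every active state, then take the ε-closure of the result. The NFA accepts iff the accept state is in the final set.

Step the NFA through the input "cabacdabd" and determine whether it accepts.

Answer: REJECT

Steps:
initial (ε-close {0}): {0}
'c' @ 1: {1,2,4,6}
'a' @ 2: {}  — dead — no transitions
rest 'bacdabd' ignored (set empty)
after full input: {}  (accept=13 not in)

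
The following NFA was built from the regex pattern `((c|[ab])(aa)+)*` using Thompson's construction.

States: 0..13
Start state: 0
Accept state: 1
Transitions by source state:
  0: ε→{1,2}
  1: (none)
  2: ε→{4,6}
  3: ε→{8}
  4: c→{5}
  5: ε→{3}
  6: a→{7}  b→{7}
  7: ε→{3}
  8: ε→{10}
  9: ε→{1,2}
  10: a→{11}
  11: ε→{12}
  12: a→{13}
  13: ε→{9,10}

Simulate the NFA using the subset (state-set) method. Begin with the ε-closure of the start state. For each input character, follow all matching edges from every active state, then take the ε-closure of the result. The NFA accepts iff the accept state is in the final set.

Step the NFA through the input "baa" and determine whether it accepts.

S₀ = ε-closure({0}) = {0,1,2,4,6}
'b' @ 1: {3,7,8,10}
'a' @ 2: {11,12}
'a' @ 3: {1,2,4,6,9,10,13}  [accepting]
after full input: {1,2,4,6,9,10,13}  (accept=1 in)

Answer: ACCEPT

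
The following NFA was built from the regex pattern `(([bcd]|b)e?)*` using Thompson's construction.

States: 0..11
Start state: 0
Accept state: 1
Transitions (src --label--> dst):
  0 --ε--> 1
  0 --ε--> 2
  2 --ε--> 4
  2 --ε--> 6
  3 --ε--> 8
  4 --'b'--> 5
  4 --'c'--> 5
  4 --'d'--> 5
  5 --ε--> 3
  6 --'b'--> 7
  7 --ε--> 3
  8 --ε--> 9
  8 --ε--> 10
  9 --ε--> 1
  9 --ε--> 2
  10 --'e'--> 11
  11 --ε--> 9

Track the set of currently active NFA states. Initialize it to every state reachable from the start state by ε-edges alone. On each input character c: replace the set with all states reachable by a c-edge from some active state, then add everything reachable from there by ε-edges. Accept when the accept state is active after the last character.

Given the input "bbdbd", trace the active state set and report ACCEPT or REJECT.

start: ε-closure({0}) = {0,1,2,4,6}
'b' @ 1: {1,2,3,4,5,6,7,8,9,10}  ✓accept
'b' @ 2: {1,2,3,4,5,6,7,8,9,10}  ✓accept
'd' @ 3: {1,2,3,4,5,6,8,9,10}  ✓accept
'b' @ 4: {1,2,3,4,5,6,7,8,9,10}  ✓accept
'd' @ 5: {1,2,3,4,5,6,8,9,10}  ✓accept
end set {1,2,3,4,5,6,8,9,10} — state 1 in

Answer: ACCEPT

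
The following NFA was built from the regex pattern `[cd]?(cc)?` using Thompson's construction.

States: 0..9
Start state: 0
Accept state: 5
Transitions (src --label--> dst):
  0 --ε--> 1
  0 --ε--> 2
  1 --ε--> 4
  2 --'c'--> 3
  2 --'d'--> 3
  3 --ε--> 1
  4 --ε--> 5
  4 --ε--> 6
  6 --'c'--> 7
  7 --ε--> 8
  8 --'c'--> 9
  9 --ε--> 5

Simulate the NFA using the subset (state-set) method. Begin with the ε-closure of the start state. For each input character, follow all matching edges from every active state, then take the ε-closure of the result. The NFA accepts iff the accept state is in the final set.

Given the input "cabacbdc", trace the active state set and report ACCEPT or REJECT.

Answer: REJECT

Trace:
S₀ = ε-closure({0}) = {0,1,2,4,5,6}
'c' @ 1: {1,3,4,5,6,7,8}  ✓accept
'a' @ 2: {}  — no active states
rest 'bacbdc' ignored (set empty)
end set {} — state 5 not in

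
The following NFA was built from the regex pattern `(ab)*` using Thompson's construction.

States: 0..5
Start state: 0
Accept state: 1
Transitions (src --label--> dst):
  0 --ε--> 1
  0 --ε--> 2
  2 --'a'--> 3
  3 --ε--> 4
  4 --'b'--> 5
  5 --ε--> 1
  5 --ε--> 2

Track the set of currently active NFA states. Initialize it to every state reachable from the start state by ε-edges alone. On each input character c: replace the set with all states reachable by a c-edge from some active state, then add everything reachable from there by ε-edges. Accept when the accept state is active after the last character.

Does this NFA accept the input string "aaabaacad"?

start: ε-closure({0}) = {0,1,2}
'a' @ 1: {3,4}
'a' @ 2: {}  — no active states
rest 'abaacad' ignored (set empty)
final: {}; accept 1 not in set

Answer: REJECT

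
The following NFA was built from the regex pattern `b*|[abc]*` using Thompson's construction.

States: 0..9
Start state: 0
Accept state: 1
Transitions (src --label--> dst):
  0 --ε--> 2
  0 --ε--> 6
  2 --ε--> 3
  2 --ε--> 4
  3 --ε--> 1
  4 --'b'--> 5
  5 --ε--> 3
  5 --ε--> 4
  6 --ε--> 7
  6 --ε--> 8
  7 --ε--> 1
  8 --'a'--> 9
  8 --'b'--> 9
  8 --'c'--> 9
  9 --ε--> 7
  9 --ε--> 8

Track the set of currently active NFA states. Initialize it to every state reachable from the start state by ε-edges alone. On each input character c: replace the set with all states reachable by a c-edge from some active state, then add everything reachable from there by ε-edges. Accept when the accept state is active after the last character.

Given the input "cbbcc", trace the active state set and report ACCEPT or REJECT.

start: ε-closure({0}) = {0,1,2,3,4,6,7,8}
'c' @ 1: {1,7,8,9}  (accept∈set)
'b' @ 2: {1,7,8,9}  (accept∈set)
'b' @ 3: {1,7,8,9}  (accept∈set)
'c' @ 4: {1,7,8,9}  (accept∈set)
'c' @ 5: {1,7,8,9}  (accept∈set)
after full input: {1,7,8,9}  (accept=1 in)

Answer: ACCEPT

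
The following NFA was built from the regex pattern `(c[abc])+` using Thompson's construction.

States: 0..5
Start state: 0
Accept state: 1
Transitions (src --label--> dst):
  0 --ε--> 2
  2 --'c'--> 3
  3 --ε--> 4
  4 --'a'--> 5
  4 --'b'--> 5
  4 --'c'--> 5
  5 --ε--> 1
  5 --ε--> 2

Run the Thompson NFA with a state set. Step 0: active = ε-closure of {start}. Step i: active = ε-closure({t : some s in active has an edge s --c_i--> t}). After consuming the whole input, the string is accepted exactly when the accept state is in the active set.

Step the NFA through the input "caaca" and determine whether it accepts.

Answer: REJECT

Trace:
initial (ε-close {0}): {0,2}
'c' @ 1: {3,4}
'a' @ 2: {1,2,5}  ✓accept
'a' @ 3: {}  — no active states
rest 'ca' ignored (set empty)
after full input: {}  (accept=1 not in)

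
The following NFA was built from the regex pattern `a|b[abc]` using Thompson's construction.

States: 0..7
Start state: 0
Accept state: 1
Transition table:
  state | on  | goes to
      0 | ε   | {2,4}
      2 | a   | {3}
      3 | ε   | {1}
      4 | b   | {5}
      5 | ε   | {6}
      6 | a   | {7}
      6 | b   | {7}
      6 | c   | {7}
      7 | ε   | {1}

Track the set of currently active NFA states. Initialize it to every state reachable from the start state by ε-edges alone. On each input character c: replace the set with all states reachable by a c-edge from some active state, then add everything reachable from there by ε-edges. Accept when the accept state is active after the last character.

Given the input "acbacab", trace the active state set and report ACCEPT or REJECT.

initial (ε-close {0}): {0,2,4}
'a' @ 1: {1,3}  [accepting]
'c' @ 2: {}  — dead — no transitions
rest 'bacab' ignored (set empty)
end set {} — state 1 not in

Answer: REJECT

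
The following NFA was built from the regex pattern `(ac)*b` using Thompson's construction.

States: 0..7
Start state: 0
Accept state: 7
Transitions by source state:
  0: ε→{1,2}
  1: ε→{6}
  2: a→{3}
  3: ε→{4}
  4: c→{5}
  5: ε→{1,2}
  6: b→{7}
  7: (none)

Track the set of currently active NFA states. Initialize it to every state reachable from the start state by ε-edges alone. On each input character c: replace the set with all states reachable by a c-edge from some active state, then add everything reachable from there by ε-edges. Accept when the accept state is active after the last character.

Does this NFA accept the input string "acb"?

S₀ = ε-closure({0}) = {0,1,2,6}
'a' @ 1: {3,4}
'c' @ 2: {1,2,5,6}
'b' @ 3: {7}  ✓accept
final: {7}; accept 7 in set

Answer: ACCEPT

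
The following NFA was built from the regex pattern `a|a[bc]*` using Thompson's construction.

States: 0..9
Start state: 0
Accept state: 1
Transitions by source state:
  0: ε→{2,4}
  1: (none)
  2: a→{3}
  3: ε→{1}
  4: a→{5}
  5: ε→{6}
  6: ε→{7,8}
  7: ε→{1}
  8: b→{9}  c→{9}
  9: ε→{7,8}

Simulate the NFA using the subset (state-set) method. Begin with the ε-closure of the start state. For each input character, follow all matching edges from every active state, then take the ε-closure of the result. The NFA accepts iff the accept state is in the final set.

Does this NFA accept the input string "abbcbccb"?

Answer: ACCEPT

Derivation:
initial (ε-close {0}): {0,2,4}
'a' @ 1: {1,3,5,6,7,8}  (accept∈set)
'b' @ 2: {1,7,8,9}  (accept∈set)
'b' @ 3: {1,7,8,9}  (accept∈set)
'c' @ 4: {1,7,8,9}  (accept∈set)
'b' @ 5: {1,7,8,9}  (accept∈set)
'c' @ 6: {1,7,8,9}  (accept∈set)
'c' @ 7: {1,7,8,9}  (accept∈set)
'b' @ 8: {1,7,8,9}  (accept∈set)
final: {1,7,8,9}; accept 1 in set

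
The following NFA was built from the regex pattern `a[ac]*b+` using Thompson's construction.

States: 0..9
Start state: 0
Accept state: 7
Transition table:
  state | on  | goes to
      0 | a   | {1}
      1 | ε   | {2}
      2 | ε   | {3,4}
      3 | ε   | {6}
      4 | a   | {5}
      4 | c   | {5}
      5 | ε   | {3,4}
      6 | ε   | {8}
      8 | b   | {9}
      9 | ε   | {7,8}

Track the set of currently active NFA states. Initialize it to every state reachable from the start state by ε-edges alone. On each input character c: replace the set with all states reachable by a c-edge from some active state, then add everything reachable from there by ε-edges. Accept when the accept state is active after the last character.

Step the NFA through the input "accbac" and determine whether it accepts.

start: ε-closure({0}) = {0}
'a' @ 1: {1,2,3,4,6,8}
'c' @ 2: {3,4,5,6,8}
'c' @ 3: {3,4,5,6,8}
'b' @ 4: {7,8,9}  (accept∈set)
'a' @ 5: {}  — state set empty
rest 'c' ignored (set empty)
final: {}; accept 7 not in set

Answer: REJECT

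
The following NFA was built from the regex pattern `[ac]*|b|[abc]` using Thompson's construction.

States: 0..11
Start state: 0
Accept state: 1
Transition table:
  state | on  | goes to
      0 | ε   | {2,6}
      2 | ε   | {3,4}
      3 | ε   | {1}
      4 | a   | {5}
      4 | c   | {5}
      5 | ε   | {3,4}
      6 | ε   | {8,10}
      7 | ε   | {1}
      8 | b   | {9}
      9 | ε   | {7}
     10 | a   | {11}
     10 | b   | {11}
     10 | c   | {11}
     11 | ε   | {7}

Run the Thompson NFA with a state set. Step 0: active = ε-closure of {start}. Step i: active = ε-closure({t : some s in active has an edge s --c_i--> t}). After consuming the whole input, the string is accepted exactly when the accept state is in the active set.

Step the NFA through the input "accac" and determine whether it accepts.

start: ε-closure({0}) = {0,1,2,3,4,6,8,10}
'a' @ 1: {1,3,4,5,7,11}  ✓accept
'c' @ 2: {1,3,4,5}  ✓accept
'c' @ 3: {1,3,4,5}  ✓accept
'a' @ 4: {1,3,4,5}  ✓accept
'c' @ 5: {1,3,4,5}  ✓accept
end set {1,3,4,5} — state 1 in

Answer: ACCEPT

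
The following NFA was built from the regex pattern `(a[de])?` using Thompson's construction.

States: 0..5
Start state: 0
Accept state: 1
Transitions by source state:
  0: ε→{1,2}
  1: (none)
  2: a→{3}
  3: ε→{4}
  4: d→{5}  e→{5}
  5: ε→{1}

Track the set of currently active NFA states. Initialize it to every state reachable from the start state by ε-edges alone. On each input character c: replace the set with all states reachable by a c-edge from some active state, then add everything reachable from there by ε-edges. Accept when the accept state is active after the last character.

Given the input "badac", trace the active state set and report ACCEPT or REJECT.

Answer: REJECT

Steps:
S₀ = ε-closure({0}) = {0,1,2}
'b' @ 1: {}  — state set empty
rest 'adac' ignored (set empty)
after full input: {}  (accept=1 not in)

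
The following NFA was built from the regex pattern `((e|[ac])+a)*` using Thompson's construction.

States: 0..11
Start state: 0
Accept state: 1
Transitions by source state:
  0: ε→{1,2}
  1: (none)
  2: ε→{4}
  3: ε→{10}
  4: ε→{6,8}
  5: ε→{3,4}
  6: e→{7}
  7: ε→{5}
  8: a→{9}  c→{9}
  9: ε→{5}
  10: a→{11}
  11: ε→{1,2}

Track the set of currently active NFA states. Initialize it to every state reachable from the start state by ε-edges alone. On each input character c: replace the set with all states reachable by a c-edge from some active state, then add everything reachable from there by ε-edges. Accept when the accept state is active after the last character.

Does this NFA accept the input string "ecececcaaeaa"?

S₀ = ε-closure({0}) = {0,1,2,4,6,8}
'e' @ 1: {3,4,5,6,7,8,10}
'c' @ 2: {3,4,5,6,8,9,10}
'e' @ 3: {3,4,5,6,7,8,10}
'c' @ 4: {3,4,5,6,8,9,10}
'e' @ 5: {3,4,5,6,7,8,10}
'c' @ 6: {3,4,5,6,8,9,10}
'c' @ 7: {3,4,5,6,8,9,10}
'a' @ 8: {1,2,3,4,5,6,8,9,10,11}  ✓accept
'a' @ 9: {1,2,3,4,5,6,8,9,10,11}  ✓accept
'e' @ 10: {3,4,5,6,7,8,10}
'a' @ 11: {1,2,3,4,5,6,8,9,10,11}  ✓accept
'a' @ 12: {1,2,3,4,5,6,8,9,10,11}  ✓accept
after full input: {1,2,3,4,5,6,8,9,10,11}  (accept=1 in)

Answer: ACCEPT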